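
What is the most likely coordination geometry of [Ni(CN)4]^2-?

Each cyanide is −1; balancing the −2 overall charge requires Ni(II).
Nickel is a group-10 element; Ni(II) is therefore d⁸.
Coordination number: 4.
Cyanide is a strong-field ligand (high in the spectrochemical series).
A 3d d⁸ ion with strong-field ligands gains enough CFSE to favour square planar over tetrahedral.

square planar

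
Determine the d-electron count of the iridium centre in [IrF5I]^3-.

Ligand charges: each fluoride is −1; each iodide is −1. With an overall charge of −3 the iridium centre must be in the +3 oxidation state.
Ir sits in group 9, so the d-electron count is 9 − 3 = 6.

d6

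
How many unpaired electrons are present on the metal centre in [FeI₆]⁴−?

Each iodide is −1; balancing the −4 overall charge requires Fe(II).
Fe sits in group 8, so the d-electron count is 8 − 2 = 6.
The spin state decides the count: Iodide is a weak-field ligand for a first-row metal, so the complex is high-spin.
An octahedral high-spin d⁶ ion is t₂g⁴e_g², giving 4 unpaired electrons.

4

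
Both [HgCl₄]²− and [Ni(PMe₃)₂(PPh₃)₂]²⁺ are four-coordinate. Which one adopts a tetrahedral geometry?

For [HgCl₄]²−: Ligand charges: each chloride is −1. With an overall charge of −2 the mercury centre must be in the +2 oxidation state. Mercury is a group-12 element; Hg(II) is therefore d¹⁰. A d¹⁰ ion has no crystal-field stabilisation preference between square planar and tetrahedral, so four ligands adopt the sterically favoured tetrahedral geometry. → tetrahedral.
For [Ni(PMe₃)₂(PPh₃)₂]²⁺: Trimethylphosphine is neutral; triphenylphosphine is neutral; balancing the +2 overall charge requires Ni(II). Group 10 minus oxidation state 2 gives a d⁸ configuration. Trimethylphosphine and triphenylphosphine are strong-field ligands (high in the spectrochemical series). A 3d d⁸ ion with strong-field ligands gains enough CFSE to favour square planar over tetrahedral. → square planar.

[HgCl₄]²−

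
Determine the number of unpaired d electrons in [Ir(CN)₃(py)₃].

0 unpaired electrons

Summing ligand charges against the 0 overall charge gives an oxidation state of +3 for iridium.
Ir sits in group 9, so the d-electron count is 9 − 3 = 6.
The spin state decides the count: a 5d ion has a large Δₒ and is invariably low-spin.
An octahedral low-spin d⁶ ion is t₂g⁶e_g⁰, giving 0 unpaired electrons.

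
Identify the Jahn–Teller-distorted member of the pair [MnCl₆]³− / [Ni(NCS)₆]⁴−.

[MnCl₆]³−

[MnCl₆]³−: Ligand charges: each chloride is −1. With an overall charge of −3 the manganese centre must be in the +3 oxidation state. Group 7 minus oxidation state 3 gives a d⁴ configuration. Chloride is a weak-field ligand for a first-row metal, so the complex is high-spin. The t₂g³e_g¹ (high-spin) configuration has an unevenly filled e_g set; the Jahn–Teller theorem predicts a tetragonal distortion (typically axial elongation) to lift the degeneracy.
[Ni(NCS)₆]⁴−: Ligand charges: each isothiocyanate is −1. With an overall charge of −4 the nickel centre must be in the +2 oxidation state. Group 10 minus oxidation state 2 gives a d⁸ configuration. The d⁸ configuration leaves the e_g set evenly filled (or empty) — no strong Jahn–Teller driving force.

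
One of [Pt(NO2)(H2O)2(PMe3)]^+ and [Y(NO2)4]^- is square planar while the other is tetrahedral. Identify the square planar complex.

[Pt(NO2)(H2O)2(PMe3)]^+

For [Pt(NO2)(H2O)2(PMe3)]^+: Summing ligand charges against the +1 overall charge gives an oxidation state of +2 for platinum. Platinum is a group-10 element; Pt(II) is therefore d⁸. A 5d d⁸ ion has a large crystal-field splitting; square planar leaves the high-energy d_{x²−y²} orbital empty and maximises CFSE. → square planar.
For [Y(NO2)4]^-: Ligand charges: each nitro (N-bound nitrite) is −1. With an overall charge of −1 the yttrium centre must be in the +3 oxidation state. Y sits in group 3, so the d-electron count is 3 − 3 = 0. A d⁰ ion has no crystal-field stabilisation preference between square planar and tetrahedral, so four ligands adopt the sterically favoured tetrahedral geometry. → tetrahedral.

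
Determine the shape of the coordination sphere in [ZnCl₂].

linear

Summing ligand charges against the 0 overall charge gives an oxidation state of +2 for zinc.
Zn sits in group 12, so the d-electron count is 12 − 2 = 10.
Coordination number: 2.
A d¹⁰ ion with only two ligands adopts a linear arrangement (sp hybridisation; no CFSE preference).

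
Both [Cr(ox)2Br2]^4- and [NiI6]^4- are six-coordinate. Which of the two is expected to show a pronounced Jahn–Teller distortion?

[Cr(ox)2Br2]^4-: Summing ligand charges against the −4 overall charge gives an oxidation state of +2 for chromium. Group 6 minus oxidation state 2 gives a d⁴ configuration. Bromide and oxalate are weak-field ligands for a first-row metal, so the complex is high-spin. The t₂g³e_g¹ (high-spin) configuration has an unevenly filled e_g set; the Jahn–Teller theorem predicts a tetragonal distortion (typically axial elongation) to lift the degeneracy.
[NiI6]^4-: Ligand charges: each iodide is −1. With an overall charge of −4 the nickel centre must be in the +2 oxidation state. Nickel is a group-10 element; Ni(II) is therefore d⁸. The d⁸ configuration leaves the e_g set evenly filled (or empty) — no strong Jahn–Teller driving force.

[Cr(ox)2Br2]^4-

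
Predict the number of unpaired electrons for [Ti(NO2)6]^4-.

2

Summing ligand charges against the −4 overall charge gives an oxidation state of +2 for titanium.
Titanium is a group-4 element; Ti(II) is therefore d².
In an octahedral field the d² configuration is t₂g²e_g⁰ (only one arrangement possible), giving 2 unpaired electrons.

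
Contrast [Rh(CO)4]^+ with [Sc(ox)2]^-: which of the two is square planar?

[Rh(CO)4]^+

For [Rh(CO)4]^+: Carbonyl is neutral; balancing the +1 overall charge requires Rh(I). Rh sits in group 9, so the d-electron count is 9 − 1 = 8. A 4d d⁸ ion has a large crystal-field splitting; square planar leaves the high-energy d_{x²−y²} orbital empty and maximises CFSE. → square planar.
For [Sc(ox)2]^-: Each oxalate is −2; balancing the −1 overall charge requires Sc(III). Sc sits in group 3, so the d-electron count is 3 − 3 = 0. A d⁰ ion has no crystal-field stabilisation preference between square planar and tetrahedral, so four ligands adopt the sterically favoured tetrahedral geometry. → tetrahedral.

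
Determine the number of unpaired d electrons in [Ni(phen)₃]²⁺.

1,10-phenanthroline is neutral; balancing the +2 overall charge requires Ni(II).
Group 10 minus oxidation state 2 gives a d⁸ configuration.
Counting donor atoms: 3×1,10-phenanthroline (bidentate) → 6 donors. Coordination number = 6.
In an octahedral field the d⁸ configuration is t₂g⁶e_g² (only one arrangement possible), giving 2 unpaired electrons.

2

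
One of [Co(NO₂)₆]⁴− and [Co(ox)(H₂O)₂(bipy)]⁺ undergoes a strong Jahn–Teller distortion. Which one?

[Co(NO₂)₆]⁴−: Summing ligand charges against the −4 overall charge gives an oxidation state of +2 for cobalt. Group 9 minus oxidation state 2 gives a d⁷ configuration. Nitro (N-bound nitrite) is a strong-field ligand (high in the spectrochemical series) for a first-row metal, so the complex is low-spin. The t₂g⁶e_g¹ (low-spin) configuration has an unevenly filled e_g set; the Jahn–Teller theorem predicts a tetragonal distortion (typically axial elongation) to lift the degeneracy.
[Co(ox)(H₂O)₂(bipy)]⁺: Ligand charges: each oxalate is −2; water is neutral; 2,2′-bipyridine is neutral. With an overall charge of +1 the cobalt centre must be in the +3 oxidation state. Co sits in group 9, so the d-electron count is 9 − 3 = 6. Co(III) has an exceptionally large octahedral splitting and is low-spin with essentially every ligand except fluoride. The d⁶ configuration leaves the e_g set evenly filled (or empty) — no strong Jahn–Teller driving force.

[Co(NO₂)₆]⁴−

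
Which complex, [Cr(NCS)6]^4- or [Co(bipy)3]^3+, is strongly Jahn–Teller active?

[Cr(NCS)6]^4-: Ligand charges: each isothiocyanate is −1. With an overall charge of −4 the chromium centre must be in the +2 oxidation state. Chromium is a group-6 element; Cr(II) is therefore d⁴. Isothiocyanate is a weak-field ligand for a first-row metal, so the complex is high-spin. The t₂g³e_g¹ (high-spin) configuration has an unevenly filled e_g set; the Jahn–Teller theorem predicts a tetragonal distortion (typically axial elongation) to lift the degeneracy.
[Co(bipy)3]^3+: Summing ligand charges against the +3 overall charge gives an oxidation state of +3 for cobalt. Group 9 minus oxidation state 3 gives a d⁶ configuration. Co(III) has an exceptionally large octahedral splitting and is low-spin with essentially every ligand except fluoride. The d⁶ configuration leaves the e_g set evenly filled (or empty) — no strong Jahn–Teller driving force.

[Cr(NCS)6]^4-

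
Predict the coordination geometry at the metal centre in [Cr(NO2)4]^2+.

Summing ligand charges against the +2 overall charge gives an oxidation state of +6 for chromium.
Group 6 minus oxidation state 6 gives a d⁰ configuration.
With 4 monodentate ligands the coordination number is 4.
A d⁰ ion has no crystal-field stabilisation preference between square planar and tetrahedral, so four ligands adopt the sterically favoured tetrahedral geometry.

tetrahedral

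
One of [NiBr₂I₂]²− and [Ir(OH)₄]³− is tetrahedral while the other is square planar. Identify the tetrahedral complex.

For [NiBr₂I₂]²−: Summing ligand charges against the −2 overall charge gives an oxidation state of +2 for nickel. Group 10 minus oxidation state 2 gives a d⁸ configuration. Bromide and iodide are weak-field ligands. With weak-field ligands the CFSE gain from square planar is small, so a 3d d⁸ ion takes the sterically preferred tetrahedral geometry. → tetrahedral.
For [Ir(OH)₄]³−: Each hydroxide is −1; balancing the −3 overall charge requires Ir(I). Group 9 minus oxidation state 1 gives a d⁸ configuration. A 5d d⁸ ion has a large crystal-field splitting; square planar leaves the high-energy d_{x²−y²} orbital empty and maximises CFSE. → square planar.

[NiBr₂I₂]²−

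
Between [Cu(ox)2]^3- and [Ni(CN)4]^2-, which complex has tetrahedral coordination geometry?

[Cu(ox)2]^3-

For [Cu(ox)2]^3-: Ligand charges: each oxalate is −2. With an overall charge of −3 the copper centre must be in the +1 oxidation state. Group 11 minus oxidation state 1 gives a d¹⁰ configuration. A d¹⁰ ion has no crystal-field stabilisation preference between square planar and tetrahedral, so four ligands adopt the sterically favoured tetrahedral geometry. → tetrahedral.
For [Ni(CN)4]^2-: Summing ligand charges against the −2 overall charge gives an oxidation state of +2 for nickel. Nickel is a group-10 element; Ni(II) is therefore d⁸. Cyanide is a strong-field ligand (high in the spectrochemical series). A 3d d⁸ ion with strong-field ligands gains enough CFSE to favour square planar over tetrahedral. → square planar.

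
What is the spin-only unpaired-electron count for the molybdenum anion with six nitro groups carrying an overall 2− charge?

2

Each nitro (N-bound nitrite) is −1; balancing the −2 overall charge requires Mo(IV).
Mo sits in group 6, so the d-electron count is 6 − 4 = 2.
In an octahedral field the d² configuration is t₂g²e_g⁰ (only one arrangement possible), giving 2 unpaired electrons.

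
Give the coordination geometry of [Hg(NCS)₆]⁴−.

octahedral

Ligand charges: each isothiocyanate is −1. With an overall charge of −4 the mercury centre must be in the +2 oxidation state.
Mercury is a group-12 element; Hg(II) is therefore d¹⁰.
Coordination number: 6.
Six donors around a single metal centre give an octahedral coordination sphere.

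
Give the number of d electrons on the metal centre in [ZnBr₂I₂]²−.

Summing ligand charges against the −2 overall charge gives an oxidation state of +2 for zinc.
Zinc is a group-12 element; Zn(II) is therefore d¹⁰.

d10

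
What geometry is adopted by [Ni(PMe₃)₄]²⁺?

Summing ligand charges against the +2 overall charge gives an oxidation state of +2 for nickel.
Nickel is a group-10 element; Ni(II) is therefore d⁸.
With 4 monodentate ligands the coordination number is 4.
Trimethylphosphine is a strong-field ligand (high in the spectrochemical series).
A 3d d⁸ ion with strong-field ligands gains enough CFSE to favour square planar over tetrahedral.

square planar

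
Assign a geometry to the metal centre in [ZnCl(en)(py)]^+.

Ligand charges: each chloride is −1; ethylenediamine is neutral; pyridine is neutral. With an overall charge of +1 the zinc centre must be in the +2 oxidation state.
Zn sits in group 12, so the d-electron count is 12 − 2 = 10.
Counting donor atoms: 1×chloride (monodentate) → 1 donor; 1×ethylenediamine (bidentate) → 2 donors; 1×pyridine (monodentate) → 1 donor. Coordination number = 4.
A d¹⁰ ion has no crystal-field stabilisation preference between square planar and tetrahedral, so four ligands adopt the sterically favoured tetrahedral geometry.

tetrahedral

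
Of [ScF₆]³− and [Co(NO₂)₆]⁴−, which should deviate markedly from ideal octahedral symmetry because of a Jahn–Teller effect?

[Co(NO₂)₆]⁴−

[ScF₆]³−: Ligand charges: each fluoride is −1. With an overall charge of −3 the scandium centre must be in the +3 oxidation state. Group 3 minus oxidation state 3 gives a d⁰ configuration. The d⁰ configuration leaves the e_g set evenly filled (or empty) — no strong Jahn–Teller driving force.
[Co(NO₂)₆]⁴−: Ligand charges: each nitro (N-bound nitrite) is −1. With an overall charge of −4 the cobalt centre must be in the +2 oxidation state. Cobalt is a group-9 element; Co(II) is therefore d⁷. Nitro (N-bound nitrite) is a strong-field ligand (high in the spectrochemical series) for a first-row metal, so the complex is low-spin. The t₂g⁶e_g¹ (low-spin) configuration has an unevenly filled e_g set; the Jahn–Teller theorem predicts a tetragonal distortion (typically axial elongation) to lift the degeneracy.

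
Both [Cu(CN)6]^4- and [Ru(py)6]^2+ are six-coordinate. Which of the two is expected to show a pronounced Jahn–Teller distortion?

[Cu(CN)6]^4-: Each cyanide is −1; balancing the −4 overall charge requires Cu(II). Copper is a group-11 element; Cu(II) is therefore d⁹. The t₂g⁶e_g³ configuration has an unevenly filled e_g set; the Jahn–Teller theorem predicts a tetragonal distortion (typically axial elongation) to lift the degeneracy.
[Ru(py)6]^2+: Ligand charges: pyridine is neutral. With an overall charge of +2 the ruthenium centre must be in the +2 oxidation state. Ru sits in group 8, so the d-electron count is 8 − 2 = 6. A 4d ion has a large Δₒ and is invariably low-spin. The d⁶ configuration leaves the e_g set evenly filled (or empty) — no strong Jahn–Teller driving force.

[Cu(CN)6]^4-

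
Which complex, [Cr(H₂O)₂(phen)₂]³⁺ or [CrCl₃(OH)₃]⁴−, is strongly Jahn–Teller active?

[Cr(H₂O)₂(phen)₂]³⁺: Ligand charges: water is neutral; 1,10-phenanthroline is neutral. With an overall charge of +3 the chromium centre must be in the +3 oxidation state. Chromium is a group-6 element; Cr(III) is therefore d³. The d³ configuration leaves the e_g set evenly filled (or empty) — no strong Jahn–Teller driving force.
[CrCl₃(OH)₃]⁴−: Each chloride is −1; each hydroxide is −1; balancing the −4 overall charge requires Cr(II). Group 6 minus oxidation state 2 gives a d⁴ configuration. Chloride and hydroxide are weak-field ligands for a first-row metal, so the complex is high-spin. The t₂g³e_g¹ (high-spin) configuration has an unevenly filled e_g set; the Jahn–Teller theorem predicts a tetragonal distortion (typically axial elongation) to lift the degeneracy.

[CrCl₃(OH)₃]⁴−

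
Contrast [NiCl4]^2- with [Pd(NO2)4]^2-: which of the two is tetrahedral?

For [NiCl4]^2-: Ligand charges: each chloride is −1. With an overall charge of −2 the nickel centre must be in the +2 oxidation state. Group 10 minus oxidation state 2 gives a d⁸ configuration. Chloride is a weak-field ligand. With weak-field ligands the CFSE gain from square planar is small, so a 3d d⁸ ion takes the sterically preferred tetrahedral geometry. → tetrahedral.
For [Pd(NO2)4]^2-: Ligand charges: each nitro (N-bound nitrite) is −1. With an overall charge of −2 the palladium centre must be in the +2 oxidation state. Pd sits in group 10, so the d-electron count is 10 − 2 = 8. A 4d d⁸ ion has a large crystal-field splitting; square planar leaves the high-energy d_{x²−y²} orbital empty and maximises CFSE. → square planar.

[NiCl4]^2-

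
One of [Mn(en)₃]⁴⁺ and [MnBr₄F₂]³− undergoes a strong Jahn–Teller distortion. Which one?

[MnBr₄F₂]³−

[Mn(en)₃]⁴⁺: Ligand charges: ethylenediamine is neutral. With an overall charge of +4 the manganese centre must be in the +4 oxidation state. Manganese is a group-7 element; Mn(IV) is therefore d³. The d³ configuration leaves the e_g set evenly filled (or empty) — no strong Jahn–Teller driving force.
[MnBr₄F₂]³−: Summing ligand charges against the −3 overall charge gives an oxidation state of +3 for manganese. Mn sits in group 7, so the d-electron count is 7 − 3 = 4. Bromide and fluoride are weak-field ligands for a first-row metal, so the complex is high-spin. The t₂g³e_g¹ (high-spin) configuration has an unevenly filled e_g set; the Jahn–Teller theorem predicts a tetragonal distortion (typically axial elongation) to lift the degeneracy.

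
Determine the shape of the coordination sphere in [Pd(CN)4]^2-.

Each cyanide is −1; balancing the −2 overall charge requires Pd(II).
Pd sits in group 10, so the d-electron count is 10 − 2 = 8.
With 4 monodentate ligands the coordination number is 4.
A 4d d⁸ ion has a large crystal-field splitting; square planar leaves the high-energy d_{x²−y²} orbital empty and maximises CFSE.

square planar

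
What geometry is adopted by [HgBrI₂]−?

Each bromide is −1; each iodide is −1; balancing the −1 overall charge requires Hg(II).
Mercury is a group-12 element; Hg(II) is therefore d¹⁰.
Coordination number: 3.
Three ligands around a d¹⁰ centre minimise repulsion in a trigonal-planar arrangement.

trigonal planar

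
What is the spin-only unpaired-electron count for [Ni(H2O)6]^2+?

Ligand charges: water is neutral. With an overall charge of +2 the nickel centre must be in the +2 oxidation state.
Group 10 minus oxidation state 2 gives a d⁸ configuration.
In an octahedral field the d⁸ configuration is t₂g⁶e_g² (only one arrangement possible), giving 2 unpaired electrons.

2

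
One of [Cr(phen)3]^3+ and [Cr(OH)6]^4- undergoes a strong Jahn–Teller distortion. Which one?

[Cr(phen)3]^3+: Ligand charges: 1,10-phenanthroline is neutral. With an overall charge of +3 the chromium centre must be in the +3 oxidation state. Group 6 minus oxidation state 3 gives a d³ configuration. The d³ configuration leaves the e_g set evenly filled (or empty) — no strong Jahn–Teller driving force.
[Cr(OH)6]^4-: Each hydroxide is −1; balancing the −4 overall charge requires Cr(II). Group 6 minus oxidation state 2 gives a d⁴ configuration. Hydroxide is a weak-field ligand for a first-row metal, so the complex is high-spin. The t₂g³e_g¹ (high-spin) configuration has an unevenly filled e_g set; the Jahn–Teller theorem predicts a tetragonal distortion (typically axial elongation) to lift the degeneracy.

[Cr(OH)6]^4-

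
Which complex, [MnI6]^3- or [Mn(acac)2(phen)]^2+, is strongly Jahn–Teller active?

[MnI6]^3-

[MnI6]^3-: Each iodide is −1; balancing the −3 overall charge requires Mn(III). Mn sits in group 7, so the d-electron count is 7 − 3 = 4. Iodide is a weak-field ligand for a first-row metal, so the complex is high-spin. The t₂g³e_g¹ (high-spin) configuration has an unevenly filled e_g set; the Jahn–Teller theorem predicts a tetragonal distortion (typically axial elongation) to lift the degeneracy.
[Mn(acac)2(phen)]^2+: Summing ligand charges against the +2 overall charge gives an oxidation state of +4 for manganese. Manganese is a group-7 element; Mn(IV) is therefore d³. The d³ configuration leaves the e_g set evenly filled (or empty) — no strong Jahn–Teller driving force.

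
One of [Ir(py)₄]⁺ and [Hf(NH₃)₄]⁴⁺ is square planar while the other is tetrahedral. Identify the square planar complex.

For [Ir(py)₄]⁺: Summing ligand charges against the +1 overall charge gives an oxidation state of +1 for iridium. Ir sits in group 9, so the d-electron count is 9 − 1 = 8. A 5d d⁸ ion has a large crystal-field splitting; square planar leaves the high-energy d_{x²−y²} orbital empty and maximises CFSE. → square planar.
For [Hf(NH₃)₄]⁴⁺: Summing ligand charges against the +4 overall charge gives an oxidation state of +4 for hafnium. Group 4 minus oxidation state 4 gives a d⁰ configuration. A d⁰ ion has no crystal-field stabilisation preference between square planar and tetrahedral, so four ligands adopt the sterically favoured tetrahedral geometry. → tetrahedral.

[Ir(py)₄]⁺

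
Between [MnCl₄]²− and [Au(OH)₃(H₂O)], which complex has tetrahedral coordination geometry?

For [MnCl₄]²−: Each chloride is −1; balancing the −2 overall charge requires Mn(II). Manganese is a group-7 element; Mn(II) is therefore d⁵. A high-spin d⁵ ion has zero CFSE in either geometry, so four ligands adopt the sterically favoured tetrahedral geometry. → tetrahedral.
For [Au(OH)₃(H₂O)]: Summing ligand charges against the 0 overall charge gives an oxidation state of +3 for gold. Gold is a group-11 element; Au(III) is therefore d⁸. A 5d d⁸ ion has a large crystal-field splitting; square planar leaves the high-energy d_{x²−y²} orbital empty and maximises CFSE. → square planar.

[MnCl₄]²−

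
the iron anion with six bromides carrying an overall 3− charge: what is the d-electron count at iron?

Each bromide is −1; balancing the −3 overall charge requires Fe(III).
Fe sits in group 8, so the d-electron count is 8 − 3 = 5.

d5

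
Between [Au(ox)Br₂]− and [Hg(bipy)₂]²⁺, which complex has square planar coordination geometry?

[Au(ox)Br₂]−

For [Au(ox)Br₂]−: Each oxalate is −2; each bromide is −1; balancing the −1 overall charge requires Au(III). Au sits in group 11, so the d-electron count is 11 − 3 = 8. A 5d d⁸ ion has a large crystal-field splitting; square planar leaves the high-energy d_{x²−y²} orbital empty and maximises CFSE. → square planar.
For [Hg(bipy)₂]²⁺: Summing ligand charges against the +2 overall charge gives an oxidation state of +2 for mercury. Group 12 minus oxidation state 2 gives a d¹⁰ configuration. A d¹⁰ ion has no crystal-field stabilisation preference between square planar and tetrahedral, so four ligands adopt the sterically favoured tetrahedral geometry. → tetrahedral.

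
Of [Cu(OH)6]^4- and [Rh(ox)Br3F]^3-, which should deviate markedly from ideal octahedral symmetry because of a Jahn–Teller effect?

[Cu(OH)6]^4-

[Cu(OH)6]^4-: Each hydroxide is −1; balancing the −4 overall charge requires Cu(II). Group 11 minus oxidation state 2 gives a d⁹ configuration. The t₂g⁶e_g³ configuration has an unevenly filled e_g set; the Jahn–Teller theorem predicts a tetragonal distortion (typically axial elongation) to lift the degeneracy.
[Rh(ox)Br3F]^3-: Ligand charges: each oxalate is −2; each bromide is −1; each fluoride is −1. With an overall charge of −3 the rhodium centre must be in the +3 oxidation state. Group 9 minus oxidation state 3 gives a d⁶ configuration. A 4d ion has a large Δₒ and is invariably low-spin. The d⁶ configuration leaves the e_g set evenly filled (or empty) — no strong Jahn–Teller driving force.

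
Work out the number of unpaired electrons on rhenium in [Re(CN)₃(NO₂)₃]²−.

3

Summing ligand charges against the −2 overall charge gives an oxidation state of +4 for rhenium.
Re sits in group 7, so the d-electron count is 7 − 4 = 3.
In an octahedral field the d³ configuration is t₂g³e_g⁰ (only one arrangement possible), giving 3 unpaired electrons.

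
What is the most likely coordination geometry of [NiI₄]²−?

Ligand charges: each iodide is −1. With an overall charge of −2 the nickel centre must be in the +2 oxidation state.
Group 10 minus oxidation state 2 gives a d⁸ configuration.
Coordination number: 4.
Iodide is a weak-field ligand.
With weak-field ligands the CFSE gain from square planar is small, so a 3d d⁸ ion takes the sterically preferred tetrahedral geometry.

tetrahedral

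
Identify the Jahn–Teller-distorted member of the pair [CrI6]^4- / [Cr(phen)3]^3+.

[CrI6]^4-

[CrI6]^4-: Each iodide is −1; balancing the −4 overall charge requires Cr(II). Chromium is a group-6 element; Cr(II) is therefore d⁴. Iodide is a weak-field ligand for a first-row metal, so the complex is high-spin. The t₂g³e_g¹ (high-spin) configuration has an unevenly filled e_g set; the Jahn–Teller theorem predicts a tetragonal distortion (typically axial elongation) to lift the degeneracy.
[Cr(phen)3]^3+: 1,10-phenanthroline is neutral; balancing the +3 overall charge requires Cr(III). Group 6 minus oxidation state 3 gives a d³ configuration. The d³ configuration leaves the e_g set evenly filled (or empty) — no strong Jahn–Teller driving force.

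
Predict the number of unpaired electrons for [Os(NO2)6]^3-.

Summing ligand charges against the −3 overall charge gives an oxidation state of +3 for osmium.
Group 8 minus oxidation state 3 gives a d⁵ configuration.
The spin state decides the count: a 5d ion has a large Δₒ and is invariably low-spin.
An octahedral low-spin d⁵ ion is t₂g⁵e_g⁰, giving 1 unpaired electron.

1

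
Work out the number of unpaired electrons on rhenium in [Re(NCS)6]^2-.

3

Summing ligand charges against the −2 overall charge gives an oxidation state of +4 for rhenium.
Re sits in group 7, so the d-electron count is 7 − 4 = 3.
In an octahedral field the d³ configuration is t₂g³e_g⁰ (only one arrangement possible), giving 3 unpaired electrons.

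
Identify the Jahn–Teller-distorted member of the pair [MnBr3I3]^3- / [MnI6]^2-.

[MnBr3I3]^3-

[MnBr3I3]^3-: Summing ligand charges against the −3 overall charge gives an oxidation state of +3 for manganese. Mn sits in group 7, so the d-electron count is 7 − 3 = 4. Bromide and iodide are weak-field ligands for a first-row metal, so the complex is high-spin. The t₂g³e_g¹ (high-spin) configuration has an unevenly filled e_g set; the Jahn–Teller theorem predicts a tetragonal distortion (typically axial elongation) to lift the degeneracy.
[MnI6]^2-: Summing ligand charges against the −2 overall charge gives an oxidation state of +4 for manganese. Mn sits in group 7, so the d-electron count is 7 − 4 = 3. The d³ configuration leaves the e_g set evenly filled (or empty) — no strong Jahn–Teller driving force.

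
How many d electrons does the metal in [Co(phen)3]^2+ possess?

Summing ligand charges against the +2 overall charge gives an oxidation state of +2 for cobalt.
Cobalt is a group-9 element; Co(II) is therefore d⁷.

d7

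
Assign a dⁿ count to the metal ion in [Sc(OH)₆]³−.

Ligand charges: each hydroxide is −1. With an overall charge of −3 the scandium centre must be in the +3 oxidation state.
Scandium is a group-3 element; Sc(III) is therefore d⁰.

d0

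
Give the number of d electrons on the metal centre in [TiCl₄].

Ligand charges: each chloride is −1. With an overall charge of 0 the titanium centre must be in the +4 oxidation state.
Titanium is a group-4 element; Ti(IV) is therefore d⁰.

d⁰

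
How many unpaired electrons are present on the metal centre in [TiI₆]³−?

1

Ligand charges: each iodide is −1. With an overall charge of −3 the titanium centre must be in the +3 oxidation state.
Ti sits in group 4, so the d-electron count is 4 − 3 = 1.
In an octahedral field the d¹ configuration is t₂g¹e_g⁰ (only one arrangement possible), giving 1 unpaired electron.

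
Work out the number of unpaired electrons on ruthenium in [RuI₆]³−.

Summing ligand charges against the −3 overall charge gives an oxidation state of +3 for ruthenium.
Ru sits in group 8, so the d-electron count is 8 − 3 = 5.
The spin state decides the count: a 4d ion has a large Δₒ and is invariably low-spin.
An octahedral low-spin d⁵ ion is t₂g⁵e_g⁰, giving 1 unpaired electron.

1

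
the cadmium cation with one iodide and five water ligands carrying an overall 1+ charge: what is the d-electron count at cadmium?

Summing ligand charges against the +1 overall charge gives an oxidation state of +2 for cadmium.
Cd sits in group 12, so the d-electron count is 12 − 2 = 10.

d10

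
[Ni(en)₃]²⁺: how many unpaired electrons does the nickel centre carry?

Ligand charges: ethylenediamine is neutral. With an overall charge of +2 the nickel centre must be in the +2 oxidation state.
Group 10 minus oxidation state 2 gives a d⁸ configuration.
Counting donor atoms: 3×ethylenediamine (bidentate) → 6 donors. Coordination number = 6.
In an octahedral field the d⁸ configuration is t₂g⁶e_g² (only one arrangement possible), giving 2 unpaired electrons.

2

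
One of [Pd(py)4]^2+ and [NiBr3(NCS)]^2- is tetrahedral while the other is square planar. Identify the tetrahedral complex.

For [Pd(py)4]^2+: Ligand charges: pyridine is neutral. With an overall charge of +2 the palladium centre must be in the +2 oxidation state. Pd sits in group 10, so the d-electron count is 10 − 2 = 8. A 4d d⁸ ion has a large crystal-field splitting; square planar leaves the high-energy d_{x²−y²} orbital empty and maximises CFSE. → square planar.
For [NiBr3(NCS)]^2-: Summing ligand charges against the −2 overall charge gives an oxidation state of +2 for nickel. Group 10 minus oxidation state 2 gives a d⁸ configuration. Bromide and isothiocyanate are weak-field ligands. With weak-field ligands the CFSE gain from square planar is small, so a 3d d⁸ ion takes the sterically preferred tetrahedral geometry. → tetrahedral.

[NiBr3(NCS)]^2-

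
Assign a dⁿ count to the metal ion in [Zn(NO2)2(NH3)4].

d10

Summing ligand charges against the 0 overall charge gives an oxidation state of +2 for zinc.
Zn sits in group 12, so the d-electron count is 12 − 2 = 10.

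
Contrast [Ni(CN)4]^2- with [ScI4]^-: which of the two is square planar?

For [Ni(CN)4]^2-: Each cyanide is −1; balancing the −2 overall charge requires Ni(II). Nickel is a group-10 element; Ni(II) is therefore d⁸. Cyanide is a strong-field ligand (high in the spectrochemical series). A 3d d⁸ ion with strong-field ligands gains enough CFSE to favour square planar over tetrahedral. → square planar.
For [ScI4]^-: Summing ligand charges against the −1 overall charge gives an oxidation state of +3 for scandium. Sc sits in group 3, so the d-electron count is 3 − 3 = 0. A d⁰ ion has no crystal-field stabilisation preference between square planar and tetrahedral, so four ligands adopt the sterically favoured tetrahedral geometry. → tetrahedral.

[Ni(CN)4]^2-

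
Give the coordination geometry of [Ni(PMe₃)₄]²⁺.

Summing ligand charges against the +2 overall charge gives an oxidation state of +2 for nickel.
Ni sits in group 10, so the d-electron count is 10 − 2 = 8.
Coordination number: 4.
Trimethylphosphine is a strong-field ligand (high in the spectrochemical series).
A 3d d⁸ ion with strong-field ligands gains enough CFSE to favour square planar over tetrahedral.

square planar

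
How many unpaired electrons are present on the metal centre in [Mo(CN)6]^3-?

Summing ligand charges against the −3 overall charge gives an oxidation state of +3 for molybdenum.
Molybdenum is a group-6 element; Mo(III) is therefore d³.
In an octahedral field the d³ configuration is t₂g³e_g⁰ (only one arrangement possible), giving 3 unpaired electrons.

3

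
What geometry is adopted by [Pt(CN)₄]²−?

Summing ligand charges against the −2 overall charge gives an oxidation state of +2 for platinum.
Pt sits in group 10, so the d-electron count is 10 − 2 = 8.
Coordination number: 4.
A 5d d⁸ ion has a large crystal-field splitting; square planar leaves the high-energy d_{x²−y²} orbital empty and maximises CFSE.

square planar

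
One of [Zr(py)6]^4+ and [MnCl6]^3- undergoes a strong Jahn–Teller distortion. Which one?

[Zr(py)6]^4+: Pyridine is neutral; balancing the +4 overall charge requires Zr(IV). Group 4 minus oxidation state 4 gives a d⁰ configuration. The d⁰ configuration leaves the e_g set evenly filled (or empty) — no strong Jahn–Teller driving force.
[MnCl6]^3-: Summing ligand charges against the −3 overall charge gives an oxidation state of +3 for manganese. Group 7 minus oxidation state 3 gives a d⁴ configuration. Chloride is a weak-field ligand for a first-row metal, so the complex is high-spin. The t₂g³e_g¹ (high-spin) configuration has an unevenly filled e_g set; the Jahn–Teller theorem predicts a tetragonal distortion (typically axial elongation) to lift the degeneracy.

[MnCl6]^3-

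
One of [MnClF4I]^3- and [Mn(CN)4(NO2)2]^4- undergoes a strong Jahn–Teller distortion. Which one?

[MnClF4I]^3-: Ligand charges: each chloride is −1; each fluoride is −1; each iodide is −1. With an overall charge of −3 the manganese centre must be in the +3 oxidation state. Manganese is a group-7 element; Mn(III) is therefore d⁴. Chloride, fluoride, and iodide are weak-field ligands for a first-row metal, so the complex is high-spin. The t₂g³e_g¹ (high-spin) configuration has an unevenly filled e_g set; the Jahn–Teller theorem predicts a tetragonal distortion (typically axial elongation) to lift the degeneracy.
[Mn(CN)4(NO2)2]^4-: Summing ligand charges against the −4 overall charge gives an oxidation state of +2 for manganese. Mn sits in group 7, so the d-electron count is 7 − 2 = 5. Cyanide and nitro (N-bound nitrite) are strong-field ligands (high in the spectrochemical series) for a first-row metal, so the complex is low-spin. The d⁵ configuration leaves the e_g set evenly filled (or empty) — no strong Jahn–Teller driving force.

[MnClF4I]^3-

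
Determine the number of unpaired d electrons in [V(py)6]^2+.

3 unpaired electrons

Ligand charges: pyridine is neutral. With an overall charge of +2 the vanadium centre must be in the +2 oxidation state.
Group 5 minus oxidation state 2 gives a d³ configuration.
In an octahedral field the d³ configuration is t₂g³e_g⁰ (only one arrangement possible), giving 3 unpaired electrons.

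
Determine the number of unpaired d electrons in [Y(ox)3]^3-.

0

Summing ligand charges against the −3 overall charge gives an oxidation state of +3 for yttrium.
Group 3 minus oxidation state 3 gives a d⁰ configuration.
Counting donor atoms: 3×oxalate (bidentate) → 6 donors. Coordination number = 6.
In an octahedral field the d⁰ configuration is t₂g⁰e_g⁰, giving 0 unpaired electrons.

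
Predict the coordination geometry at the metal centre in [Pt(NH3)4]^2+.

square planar

Ligand charges: ammonia is neutral. With an overall charge of +2 the platinum centre must be in the +2 oxidation state.
Group 10 minus oxidation state 2 gives a d⁸ configuration.
Coordination number: 4.
A 5d d⁸ ion has a large crystal-field splitting; square planar leaves the high-energy d_{x²−y²} orbital empty and maximises CFSE.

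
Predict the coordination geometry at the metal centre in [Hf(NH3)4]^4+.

tetrahedral

Ammonia is neutral; balancing the +4 overall charge requires Hf(IV).
Group 4 minus oxidation state 4 gives a d⁰ configuration.
Coordination number: 4.
A d⁰ ion has no crystal-field stabilisation preference between square planar and tetrahedral, so four ligands adopt the sterically favoured tetrahedral geometry.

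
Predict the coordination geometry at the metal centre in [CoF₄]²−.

Summing ligand charges against the −2 overall charge gives an oxidation state of +2 for cobalt.
Co sits in group 9, so the d-electron count is 9 − 2 = 7.
Coordination number: 4.
Fluoride is a weak-field ligand.
For a high-spin 3d d⁷ ion with weak-field ligands the small Δₜ gives little square-planar CFSE advantage, so four ligands adopt the sterically favoured tetrahedral geometry.

tetrahedral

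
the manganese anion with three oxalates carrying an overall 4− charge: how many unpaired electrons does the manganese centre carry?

5 unpaired electrons

Ligand charges: each oxalate is −2. With an overall charge of −4 the manganese centre must be in the +2 oxidation state.
Mn sits in group 7, so the d-electron count is 7 − 2 = 5.
Counting donor atoms: 3×oxalate (bidentate) → 6 donors. Coordination number = 6.
The spin state decides the count: Oxalate is a weak-field ligand for a first-row metal, so the complex is high-spin.
An octahedral high-spin d⁵ ion is t₂g³e_g², giving 5 unpaired electrons.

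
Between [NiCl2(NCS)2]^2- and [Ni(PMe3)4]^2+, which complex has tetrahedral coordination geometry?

[NiCl2(NCS)2]^2-

For [NiCl2(NCS)2]^2-: Ligand charges: each chloride is −1; each isothiocyanate is −1. With an overall charge of −2 the nickel centre must be in the +2 oxidation state. Nickel is a group-10 element; Ni(II) is therefore d⁸. Chloride and isothiocyanate are weak-field ligands. With weak-field ligands the CFSE gain from square planar is small, so a 3d d⁸ ion takes the sterically preferred tetrahedral geometry. → tetrahedral.
For [Ni(PMe3)4]^2+: Summing ligand charges against the +2 overall charge gives an oxidation state of +2 for nickel. Group 10 minus oxidation state 2 gives a d⁸ configuration. Trimethylphosphine is a strong-field ligand (high in the spectrochemical series). A 3d d⁸ ion with strong-field ligands gains enough CFSE to favour square planar over tetrahedral. → square planar.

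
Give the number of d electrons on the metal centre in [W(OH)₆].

d0

Each hydroxide is −1; balancing the 0 overall charge requires W(VI).
Tungsten is a group-6 element; W(VI) is therefore d⁰.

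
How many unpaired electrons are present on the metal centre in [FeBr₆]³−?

5

Ligand charges: each bromide is −1. With an overall charge of −3 the iron centre must be in the +3 oxidation state.
Group 8 minus oxidation state 3 gives a d⁵ configuration.
The spin state decides the count: Bromide is a weak-field ligand for a first-row metal, so the complex is high-spin.
An octahedral high-spin d⁵ ion is t₂g³e_g², giving 5 unpaired electrons.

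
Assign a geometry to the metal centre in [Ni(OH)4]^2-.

tetrahedral

Each hydroxide is −1; balancing the −2 overall charge requires Ni(II).
Nickel is a group-10 element; Ni(II) is therefore d⁸.
With 4 monodentate ligands the coordination number is 4.
Hydroxide is a weak-field ligand.
With weak-field ligands the CFSE gain from square planar is small, so a 3d d⁸ ion takes the sterically preferred tetrahedral geometry.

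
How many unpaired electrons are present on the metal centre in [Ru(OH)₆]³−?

1

Summing ligand charges against the −3 overall charge gives an oxidation state of +3 for ruthenium.
Group 8 minus oxidation state 3 gives a d⁵ configuration.
The spin state decides the count: a 4d ion has a large Δₒ and is invariably low-spin.
An octahedral low-spin d⁵ ion is t₂g⁵e_g⁰, giving 1 unpaired electron.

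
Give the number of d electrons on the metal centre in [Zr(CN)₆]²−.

Ligand charges: each cyanide is −1. With an overall charge of −2 the zirconium centre must be in the +4 oxidation state.
Group 4 minus oxidation state 4 gives a d⁰ configuration.

d⁰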